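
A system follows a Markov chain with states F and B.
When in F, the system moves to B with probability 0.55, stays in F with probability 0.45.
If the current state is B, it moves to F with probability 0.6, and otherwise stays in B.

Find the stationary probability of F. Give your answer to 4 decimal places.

Let the stationary distribution be π with π = πP and π_1 + π_2 = 1.
π_1 = 0.45·π_1 + 0.6·π_2
Solving with the normalization constraint gives π = (0.5217, 0.4783).
So the stationary probability of F is 0.5217.

0.5217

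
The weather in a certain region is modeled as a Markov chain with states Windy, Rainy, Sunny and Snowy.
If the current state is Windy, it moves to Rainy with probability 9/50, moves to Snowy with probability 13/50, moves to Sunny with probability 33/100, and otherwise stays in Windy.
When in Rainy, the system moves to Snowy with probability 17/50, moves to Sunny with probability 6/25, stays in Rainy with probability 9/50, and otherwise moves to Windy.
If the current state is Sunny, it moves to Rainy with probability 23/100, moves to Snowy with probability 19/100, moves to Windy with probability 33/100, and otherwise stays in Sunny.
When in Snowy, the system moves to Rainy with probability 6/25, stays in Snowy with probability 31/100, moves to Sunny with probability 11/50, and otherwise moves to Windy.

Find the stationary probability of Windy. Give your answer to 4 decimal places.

0.2581

Let the stationary distribution be π with π = πP and π_1 + π_2 + π_3 + π_4 = 1.
π_1 = 0.23·π_1 + 0.24·π_2 + 0.33·π_3 + 0.23·π_4
π_2 = 0.18·π_1 + 0.18·π_2 + 0.23·π_3 + 0.24·π_4
π_3 = 0.33·π_1 + 0.24·π_2 + 0.25·π_3 + 0.22·π_4
Solving with the normalization constraint gives π = (0.2581, 0.2093, 0.2604, 0.2721).
So the stationary probability of Windy is 0.2581.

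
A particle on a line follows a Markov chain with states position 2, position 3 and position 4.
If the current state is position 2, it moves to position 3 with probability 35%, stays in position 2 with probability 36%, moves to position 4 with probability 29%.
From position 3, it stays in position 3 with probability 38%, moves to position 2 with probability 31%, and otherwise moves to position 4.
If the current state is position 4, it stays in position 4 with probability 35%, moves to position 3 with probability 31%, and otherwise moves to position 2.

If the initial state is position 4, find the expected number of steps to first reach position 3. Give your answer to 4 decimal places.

3.0876

Let t(s) be the expected number of steps to first reach position 3 from state s, with t(position 3) = 0. Conditioning on the first step:
t(position 2) = 1 + 0.36·t(position 2) + 0.29·t(position 4)
t(position 4) = 1 + 0.34·t(position 2) + 0.35·t(position 4)
Solving: t(position 2) = 2.9616, t(position 4) = 3.0876.
Expected steps from position 4 to position 3: 3.0876.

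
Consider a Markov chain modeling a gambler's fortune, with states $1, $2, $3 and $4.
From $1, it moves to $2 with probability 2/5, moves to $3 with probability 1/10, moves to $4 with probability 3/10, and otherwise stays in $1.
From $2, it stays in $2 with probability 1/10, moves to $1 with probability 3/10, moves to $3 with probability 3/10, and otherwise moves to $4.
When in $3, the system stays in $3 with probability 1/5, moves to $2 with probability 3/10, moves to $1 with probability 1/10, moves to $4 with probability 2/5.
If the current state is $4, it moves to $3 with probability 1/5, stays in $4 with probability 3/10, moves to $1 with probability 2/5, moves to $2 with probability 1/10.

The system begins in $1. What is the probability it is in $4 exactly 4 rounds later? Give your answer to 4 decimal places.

0.3189

Propagate the distribution vector 4 rounds from $1.
After 0 rounds: (1.0000, 0.0000, 0.0000, 0.0000)
After 1 round: (0.2000, 0.4000, 0.1000, 0.3000)
After 2 rounds: (0.2900, 0.1800, 0.2200, 0.3100)
After 3 rounds: (0.2580, 0.2310, 0.1890, 0.3220)
After 4 rounds: (0.2686, 0.2152, 0.1973, 0.3189)
P(in $4 after 4 rounds) = 0.3189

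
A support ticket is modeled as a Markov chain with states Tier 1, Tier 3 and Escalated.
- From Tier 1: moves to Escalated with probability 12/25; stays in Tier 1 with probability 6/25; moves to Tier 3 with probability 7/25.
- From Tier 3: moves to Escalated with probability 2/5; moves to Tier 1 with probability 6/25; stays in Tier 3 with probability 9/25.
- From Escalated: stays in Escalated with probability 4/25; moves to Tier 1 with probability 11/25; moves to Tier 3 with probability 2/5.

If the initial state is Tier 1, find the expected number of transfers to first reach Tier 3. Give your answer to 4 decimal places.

Let t(s) be the expected number of transfers to first reach Tier 3 from state s, with t(Tier 3) = 0. Conditioning on the first transfer:
t(Tier 1) = 1 + 0.24·t(Tier 1) + 0.48·t(Escalated)
t(Escalated) = 1 + 0.44·t(Tier 1) + 0.16·t(Escalated)
Solving: t(Tier 1) = 3.0899, t(Escalated) = 2.8090.
Expected transfers from Tier 1 to Tier 3: 3.0899.

3.0899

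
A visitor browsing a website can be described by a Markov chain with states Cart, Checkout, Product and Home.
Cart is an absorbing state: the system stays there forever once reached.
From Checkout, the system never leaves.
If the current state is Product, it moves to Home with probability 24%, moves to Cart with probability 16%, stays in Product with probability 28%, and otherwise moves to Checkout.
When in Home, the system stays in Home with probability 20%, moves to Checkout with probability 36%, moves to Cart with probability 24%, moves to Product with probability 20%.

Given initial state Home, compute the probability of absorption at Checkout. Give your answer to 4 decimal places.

0.6121

Let h(s) be the probability of absorption at Checkout starting from transient state s. Then h(Checkout) = 1 and h(Cart) = 0. By first-step analysis:
h(Product) = 0.16·0 + 0.32·1 + 0.28·h(Product) + 0.24·h(Home)
h(Home) = 0.24·0 + 0.36·1 + 0.2·h(Product) + 0.2·h(Home)
Solving: h(Product) = 0.6485, h(Home) = 0.6121.
Starting from Home, the probability is 0.6121.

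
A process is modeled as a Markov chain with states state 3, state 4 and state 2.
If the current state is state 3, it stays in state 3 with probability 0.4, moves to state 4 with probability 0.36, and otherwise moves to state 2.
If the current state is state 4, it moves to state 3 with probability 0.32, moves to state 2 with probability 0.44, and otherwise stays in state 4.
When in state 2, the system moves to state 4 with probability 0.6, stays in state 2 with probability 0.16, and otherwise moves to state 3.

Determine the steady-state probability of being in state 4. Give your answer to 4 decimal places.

Let the stationary distribution be π with π = πP and π_1 + π_2 + π_3 = 1.
π_1 = 0.4·π_1 + 0.32·π_2 + 0.24·π_3
π_2 = 0.36·π_1 + 0.24·π_2 + 0.6·π_3
Solving with the normalization constraint gives π = (0.3223, 0.3843, 0.2934).
So the stationary probability of state 4 is 0.3843.

0.3843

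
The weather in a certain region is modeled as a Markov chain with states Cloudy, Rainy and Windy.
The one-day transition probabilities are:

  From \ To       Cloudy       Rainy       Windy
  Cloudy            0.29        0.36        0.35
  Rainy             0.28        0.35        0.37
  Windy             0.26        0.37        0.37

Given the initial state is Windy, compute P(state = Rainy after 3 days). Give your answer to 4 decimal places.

0.3600

Propagate the distribution vector 3 days from Windy.
After 0 days: (0.0000, 0.0000, 1.0000)
After 1 day: (0.2600, 0.3700, 0.3700)
After 2 days: (0.2752, 0.3600, 0.3648)
After 3 days: (0.2755, 0.3600, 0.3645)
P(in Rainy after 3 days) = 0.3600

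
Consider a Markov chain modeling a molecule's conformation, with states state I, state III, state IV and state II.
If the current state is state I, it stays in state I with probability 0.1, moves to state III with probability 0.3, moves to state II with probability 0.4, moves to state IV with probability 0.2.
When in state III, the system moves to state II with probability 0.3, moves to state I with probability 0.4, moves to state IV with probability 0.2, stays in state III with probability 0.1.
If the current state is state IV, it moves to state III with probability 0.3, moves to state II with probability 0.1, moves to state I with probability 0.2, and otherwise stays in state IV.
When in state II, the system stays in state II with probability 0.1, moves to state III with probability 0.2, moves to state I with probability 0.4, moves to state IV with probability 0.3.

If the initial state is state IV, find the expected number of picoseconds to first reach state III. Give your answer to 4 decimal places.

3.5254

Let t(s) be the expected number of picoseconds to first reach state III from state s, with t(state III) = 0. Conditioning on the first picosecond:
t(state I) = 1 + 0.1·t(state I) + 0.2·t(state IV) + 0.4·t(state II)
t(state IV) = 1 + 0.2·t(state I) + 0.4·t(state IV) + 0.1·t(state II)
t(state II) = 1 + 0.4·t(state I) + 0.3·t(state IV) + 0.1·t(state II)
Solving: t(state I) = 3.6271, t(state IV) = 3.5254, t(state II) = 3.8983.
Expected picoseconds from state IV to state III: 3.5254.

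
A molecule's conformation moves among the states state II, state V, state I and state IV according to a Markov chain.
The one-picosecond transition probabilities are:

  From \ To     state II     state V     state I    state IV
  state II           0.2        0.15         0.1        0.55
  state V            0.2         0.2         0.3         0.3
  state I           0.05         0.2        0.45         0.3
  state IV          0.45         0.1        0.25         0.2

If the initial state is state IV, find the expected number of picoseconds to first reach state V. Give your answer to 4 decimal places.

Let t(s) be the expected number of picoseconds to first reach state V from state s, with t(state V) = 0. Conditioning on the first picosecond:
t(state II) = 1 + 0.2·t(state II) + 0.1·t(state I) + 0.55·t(state IV)
t(state I) = 1 + 0.05·t(state II) + 0.45·t(state I) + 0.3·t(state IV)
t(state IV) = 1 + 0.45·t(state II) + 0.25·t(state I) + 0.2·t(state IV)
Solving: t(state II) = 6.9582, t(state I) = 6.3498, t(state IV) = 7.1483.
Expected picoseconds from state IV to state V: 7.1483.

7.1483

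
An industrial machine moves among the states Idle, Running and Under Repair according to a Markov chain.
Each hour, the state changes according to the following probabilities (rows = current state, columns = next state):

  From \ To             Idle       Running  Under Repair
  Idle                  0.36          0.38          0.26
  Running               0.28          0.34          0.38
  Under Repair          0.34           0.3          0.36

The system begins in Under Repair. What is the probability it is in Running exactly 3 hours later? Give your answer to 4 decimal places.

0.3399

Propagate the distribution vector 3 hours from Under Repair.
After 0 hours: (0.0000, 0.0000, 1.0000)
After 1 hour: (0.3400, 0.3000, 0.3600)
After 2 hours: (0.3288, 0.3392, 0.3320)
After 3 hours: (0.3262, 0.3399, 0.3339)
P(in Running after 3 hours) = 0.3399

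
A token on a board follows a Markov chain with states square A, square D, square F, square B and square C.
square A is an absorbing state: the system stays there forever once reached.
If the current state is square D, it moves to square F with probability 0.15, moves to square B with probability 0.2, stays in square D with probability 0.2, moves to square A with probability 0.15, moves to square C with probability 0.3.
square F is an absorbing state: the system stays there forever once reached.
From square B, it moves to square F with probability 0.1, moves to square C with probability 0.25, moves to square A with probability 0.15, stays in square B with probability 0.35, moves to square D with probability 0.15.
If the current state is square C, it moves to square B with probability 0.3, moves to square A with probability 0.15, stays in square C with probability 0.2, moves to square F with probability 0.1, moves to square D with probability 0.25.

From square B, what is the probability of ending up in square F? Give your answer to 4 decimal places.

0.4213

Let h(s) be the probability of absorption at square F starting from transient state s. Then h(square F) = 1 and h(square A) = 0. By first-step analysis:
h(square D) = 0.15·0 + 0.2·h(square D) + 0.15·1 + 0.2·h(square B) + 0.3·h(square C)
h(square B) = 0.15·0 + 0.15·h(square D) + 0.1·1 + 0.35·h(square B) + 0.25·h(square C)
h(square C) = 0.15·0 + 0.25·h(square D) + 0.1·1 + 0.3·h(square B) + 0.2·h(square C)
Solving: h(square D) = 0.4519, h(square B) = 0.4213, h(square C) = 0.4242.
Starting from square B, the probability is 0.4213.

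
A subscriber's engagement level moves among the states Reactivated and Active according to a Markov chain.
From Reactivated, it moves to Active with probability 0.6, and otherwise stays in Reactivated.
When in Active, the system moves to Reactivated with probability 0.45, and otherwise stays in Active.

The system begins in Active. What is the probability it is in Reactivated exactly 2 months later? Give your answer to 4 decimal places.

Sum over the intermediate state after 1 month:
P = P(Active→Reactivated)·P(Reactivated→Reactivated) + P(Active→Active)·P(Active→Reactivated)
  = 0.45×0.4 + 0.55×0.45
  = 0.1800 + 0.2475 = 0.4275

0.4275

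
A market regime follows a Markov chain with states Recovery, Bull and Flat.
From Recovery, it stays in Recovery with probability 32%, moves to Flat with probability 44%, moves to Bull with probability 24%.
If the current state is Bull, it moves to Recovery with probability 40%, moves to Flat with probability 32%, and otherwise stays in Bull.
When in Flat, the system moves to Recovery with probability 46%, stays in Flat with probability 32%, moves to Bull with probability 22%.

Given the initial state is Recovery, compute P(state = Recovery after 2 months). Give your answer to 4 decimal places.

Sum over the intermediate state after 1 month:
P = P(Recovery→Recovery)·P(Recovery→Recovery) + P(Recovery→Bull)·P(Bull→Recovery) + P(Recovery→Flat)·P(Flat→Recovery)
  = 0.32×0.32 + 0.24×0.4 + 0.44×0.46
  = 0.1024 + 0.0960 + 0.2024 = 0.4008

0.4008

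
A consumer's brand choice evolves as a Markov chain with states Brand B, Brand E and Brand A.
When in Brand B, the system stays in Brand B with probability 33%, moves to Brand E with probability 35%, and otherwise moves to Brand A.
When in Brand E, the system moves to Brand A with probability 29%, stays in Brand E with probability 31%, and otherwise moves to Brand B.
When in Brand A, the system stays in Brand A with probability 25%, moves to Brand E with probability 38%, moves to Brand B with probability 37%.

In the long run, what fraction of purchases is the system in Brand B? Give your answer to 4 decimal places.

0.3657

Let the stationary distribution be π with π = πP and π_1 + π_2 + π_3 = 1.
π_1 = 0.33·π_1 + 0.4·π_2 + 0.37·π_3
π_2 = 0.35·π_1 + 0.31·π_2 + 0.38·π_3
Solving with the normalization constraint gives π = (0.3657, 0.3449, 0.2894).
So the stationary probability of Brand B is 0.3657.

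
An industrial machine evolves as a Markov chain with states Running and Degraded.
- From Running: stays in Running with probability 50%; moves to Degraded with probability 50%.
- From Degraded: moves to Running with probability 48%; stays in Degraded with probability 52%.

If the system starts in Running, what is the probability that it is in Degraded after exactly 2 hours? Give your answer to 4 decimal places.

0.5100

Sum over the intermediate state after 1 hour:
P = P(Running→Running)·P(Running→Degraded) + P(Running→Degraded)·P(Degraded→Degraded)
  = 0.5×0.5 + 0.5×0.52
  = 0.2500 + 0.2600 = 0.5100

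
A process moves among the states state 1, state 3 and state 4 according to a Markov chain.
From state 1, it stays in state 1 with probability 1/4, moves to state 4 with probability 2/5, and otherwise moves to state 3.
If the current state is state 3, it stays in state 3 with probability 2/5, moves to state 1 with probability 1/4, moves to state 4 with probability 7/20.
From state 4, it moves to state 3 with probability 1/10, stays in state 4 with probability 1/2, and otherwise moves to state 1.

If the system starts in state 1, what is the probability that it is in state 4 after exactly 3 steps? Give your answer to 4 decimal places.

0.4289

Propagate the distribution vector 3 steps from state 1.
After 0 steps: (1.0000, 0.0000, 0.0000)
After 1 step: (0.2500, 0.3500, 0.4000)
After 2 steps: (0.3100, 0.2675, 0.4225)
After 3 steps: (0.3134, 0.2578, 0.4289)
P(in state 4 after 3 steps) = 0.4289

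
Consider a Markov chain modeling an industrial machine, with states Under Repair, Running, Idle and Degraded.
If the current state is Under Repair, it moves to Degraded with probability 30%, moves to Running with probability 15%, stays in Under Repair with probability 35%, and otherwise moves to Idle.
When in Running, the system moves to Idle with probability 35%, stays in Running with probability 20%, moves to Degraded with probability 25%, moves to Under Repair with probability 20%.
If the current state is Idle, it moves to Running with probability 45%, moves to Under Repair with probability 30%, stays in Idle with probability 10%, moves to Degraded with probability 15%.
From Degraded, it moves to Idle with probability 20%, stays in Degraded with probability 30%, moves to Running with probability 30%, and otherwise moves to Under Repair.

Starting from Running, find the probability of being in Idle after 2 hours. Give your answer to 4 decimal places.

Propagate the distribution vector 2 hours from Running.
After 0 hours: (0.0000, 1.0000, 0.0000, 0.0000)
After 1 hour: (0.2000, 0.2000, 0.3500, 0.2500)
After 2 hours: (0.2650, 0.3025, 0.1950, 0.2375)
P(in Idle after 2 hours) = 0.1950

0.1950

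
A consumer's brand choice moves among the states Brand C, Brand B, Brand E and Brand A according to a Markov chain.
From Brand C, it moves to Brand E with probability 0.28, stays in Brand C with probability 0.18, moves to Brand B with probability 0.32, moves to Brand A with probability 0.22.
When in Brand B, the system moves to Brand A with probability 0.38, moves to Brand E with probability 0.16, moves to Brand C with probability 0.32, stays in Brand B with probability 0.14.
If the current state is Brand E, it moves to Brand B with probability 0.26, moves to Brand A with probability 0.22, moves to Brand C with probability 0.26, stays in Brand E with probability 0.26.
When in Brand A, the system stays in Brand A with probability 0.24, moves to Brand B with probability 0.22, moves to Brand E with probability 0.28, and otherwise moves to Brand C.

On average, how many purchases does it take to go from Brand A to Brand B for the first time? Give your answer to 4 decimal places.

3.9207

Let t(s) be the expected number of purchases to first reach Brand B from state s, with t(Brand B) = 0. Conditioning on the first purchase:
t(Brand C) = 1 + 0.18·t(Brand C) + 0.28·t(Brand E) + 0.22·t(Brand A)
t(Brand E) = 1 + 0.26·t(Brand C) + 0.26·t(Brand E) + 0.22·t(Brand A)
t(Brand A) = 1 + 0.26·t(Brand C) + 0.28·t(Brand E) + 0.24·t(Brand A)
Solving: t(Brand C) = 3.5577, t(Brand E) = 3.7670, t(Brand A) = 3.9207.
Expected purchases from Brand A to Brand B: 3.9207.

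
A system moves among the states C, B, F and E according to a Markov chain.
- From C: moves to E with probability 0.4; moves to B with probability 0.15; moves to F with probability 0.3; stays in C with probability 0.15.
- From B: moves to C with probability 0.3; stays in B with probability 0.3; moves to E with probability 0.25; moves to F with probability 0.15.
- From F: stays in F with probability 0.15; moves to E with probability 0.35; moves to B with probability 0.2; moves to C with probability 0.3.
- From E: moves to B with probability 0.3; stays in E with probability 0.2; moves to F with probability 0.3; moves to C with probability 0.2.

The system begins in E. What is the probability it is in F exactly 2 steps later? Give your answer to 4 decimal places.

Propagate the distribution vector 2 steps from E.
After 0 steps: (0.0000, 0.0000, 0.0000, 1.0000)
After 1 step: (0.2000, 0.3000, 0.3000, 0.2000)
After 2 steps: (0.2500, 0.2400, 0.2100, 0.3000)
P(in F after 2 steps) = 0.2100

0.2100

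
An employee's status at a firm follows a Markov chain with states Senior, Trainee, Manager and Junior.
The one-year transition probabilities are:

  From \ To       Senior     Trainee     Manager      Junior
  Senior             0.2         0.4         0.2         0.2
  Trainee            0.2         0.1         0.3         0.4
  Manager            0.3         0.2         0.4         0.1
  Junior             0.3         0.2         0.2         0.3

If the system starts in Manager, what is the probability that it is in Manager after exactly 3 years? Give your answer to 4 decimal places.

Propagate the distribution vector 3 years from Manager.
After 0 years: (0.0000, 0.0000, 1.0000, 0.0000)
After 1 year: (0.3000, 0.2000, 0.4000, 0.1000)
After 2 years: (0.2500, 0.2400, 0.3000, 0.2100)
After 3 years: (0.2510, 0.2260, 0.2840, 0.2390)
P(in Manager after 3 years) = 0.2840

0.2840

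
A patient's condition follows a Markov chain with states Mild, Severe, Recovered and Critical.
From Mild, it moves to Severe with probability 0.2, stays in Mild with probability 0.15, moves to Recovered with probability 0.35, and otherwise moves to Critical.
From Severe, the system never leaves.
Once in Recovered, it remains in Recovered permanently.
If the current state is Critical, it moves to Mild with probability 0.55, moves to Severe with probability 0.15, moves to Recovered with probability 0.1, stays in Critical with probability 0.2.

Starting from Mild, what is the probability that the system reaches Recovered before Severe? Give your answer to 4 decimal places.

0.6019

Let h(s) be the probability of absorption at Recovered starting from transient state s. Then h(Recovered) = 1 and h(Severe) = 0. By first-step analysis:
h(Mild) = 0.15·h(Mild) + 0.2·0 + 0.35·1 + 0.3·h(Critical)
h(Critical) = 0.55·h(Mild) + 0.15·0 + 0.1·1 + 0.2·h(Critical)
Solving: h(Mild) = 0.6019, h(Critical) = 0.5388.
Starting from Mild, the probability is 0.6019.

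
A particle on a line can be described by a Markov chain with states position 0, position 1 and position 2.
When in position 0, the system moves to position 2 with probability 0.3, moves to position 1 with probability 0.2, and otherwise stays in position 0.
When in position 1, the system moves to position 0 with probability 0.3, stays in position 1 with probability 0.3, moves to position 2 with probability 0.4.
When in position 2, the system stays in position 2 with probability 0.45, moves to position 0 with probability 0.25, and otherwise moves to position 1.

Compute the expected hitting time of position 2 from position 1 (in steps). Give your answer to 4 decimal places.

Let t(s) be the expected number of steps to first reach position 2 from state s, with t(position 2) = 0. Conditioning on the first step:
t(position 0) = 1 + 0.5·t(position 0) + 0.2·t(position 1)
t(position 1) = 1 + 0.3·t(position 0) + 0.3·t(position 1)
Solving: t(position 0) = 3.1034, t(position 1) = 2.7586.
Expected steps from position 1 to position 2: 2.7586.

2.7586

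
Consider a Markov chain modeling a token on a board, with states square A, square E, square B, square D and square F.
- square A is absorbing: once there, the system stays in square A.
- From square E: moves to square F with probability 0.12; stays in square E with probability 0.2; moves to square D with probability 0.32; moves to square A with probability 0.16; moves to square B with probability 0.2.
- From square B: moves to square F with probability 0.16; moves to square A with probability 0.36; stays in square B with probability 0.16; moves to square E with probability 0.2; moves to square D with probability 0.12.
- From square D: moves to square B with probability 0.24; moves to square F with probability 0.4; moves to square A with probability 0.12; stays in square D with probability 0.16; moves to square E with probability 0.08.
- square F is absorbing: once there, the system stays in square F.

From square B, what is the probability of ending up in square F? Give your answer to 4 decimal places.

Let h(s) be the probability of absorption at square F starting from transient state s. Then h(square F) = 1 and h(square A) = 0. By first-step analysis:
h(square E) = 0.16·0 + 0.2·h(square E) + 0.2·h(square B) + 0.32·h(square D) + 0.12·1
h(square B) = 0.36·0 + 0.2·h(square E) + 0.16·h(square B) + 0.12·h(square D) + 0.16·1
h(square D) = 0.12·0 + 0.08·h(square E) + 0.24·h(square B) + 0.16·h(square D) + 0.4·1
Solving: h(square E) = 0.5063, h(square B) = 0.4024, h(square D) = 0.6394.
Starting from square B, the probability is 0.4024.

0.4024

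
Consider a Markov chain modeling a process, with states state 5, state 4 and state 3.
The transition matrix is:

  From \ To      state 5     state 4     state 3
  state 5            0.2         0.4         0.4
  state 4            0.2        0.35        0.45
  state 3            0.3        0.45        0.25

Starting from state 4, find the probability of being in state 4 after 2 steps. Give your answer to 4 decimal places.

0.4050

Sum over the intermediate state after 1 step:
P = P(state 4→state 5)·P(state 5→state 4) + P(state 4→state 4)·P(state 4→state 4) + P(state 4→state 3)·P(state 3→state 4)
  = 0.2×0.4 + 0.35×0.35 + 0.45×0.45
  = 0.0800 + 0.1225 + 0.2025 = 0.4050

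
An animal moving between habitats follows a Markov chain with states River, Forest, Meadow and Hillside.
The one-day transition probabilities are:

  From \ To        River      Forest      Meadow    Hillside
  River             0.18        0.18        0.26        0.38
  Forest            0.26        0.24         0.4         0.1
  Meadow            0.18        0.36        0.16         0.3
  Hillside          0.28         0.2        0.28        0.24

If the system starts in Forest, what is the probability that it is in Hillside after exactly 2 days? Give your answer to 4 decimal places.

Propagate the distribution vector 2 days from Forest.
After 0 days: (0.0000, 1.0000, 0.0000, 0.0000)
After 1 day: (0.2600, 0.2400, 0.4000, 0.1000)
After 2 days: (0.2092, 0.2684, 0.2556, 0.2668)
P(in Hillside after 2 days) = 0.2668

0.2668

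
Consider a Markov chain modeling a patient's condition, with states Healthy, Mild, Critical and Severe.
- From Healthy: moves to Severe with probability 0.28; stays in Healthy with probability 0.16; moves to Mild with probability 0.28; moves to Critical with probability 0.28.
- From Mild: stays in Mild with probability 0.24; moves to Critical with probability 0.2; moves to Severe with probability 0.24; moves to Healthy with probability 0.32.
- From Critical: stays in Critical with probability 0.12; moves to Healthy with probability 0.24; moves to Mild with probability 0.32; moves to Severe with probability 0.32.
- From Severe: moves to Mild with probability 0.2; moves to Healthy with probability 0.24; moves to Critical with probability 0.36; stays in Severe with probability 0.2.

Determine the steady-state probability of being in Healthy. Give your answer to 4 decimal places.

0.2414

Let the stationary distribution be π with π = πP and π_1 + π_2 + π_3 + π_4 = 1.
π_1 = 0.16·π_1 + 0.32·π_2 + 0.24·π_3 + 0.24·π_4
π_2 = 0.28·π_1 + 0.24·π_2 + 0.32·π_3 + 0.2·π_4
π_3 = 0.28·π_1 + 0.2·π_2 + 0.12·π_3 + 0.36·π_4
Solving with the normalization constraint gives π = (0.2414, 0.2586, 0.2414, 0.2586).
So the stationary probability of Healthy is 0.2414.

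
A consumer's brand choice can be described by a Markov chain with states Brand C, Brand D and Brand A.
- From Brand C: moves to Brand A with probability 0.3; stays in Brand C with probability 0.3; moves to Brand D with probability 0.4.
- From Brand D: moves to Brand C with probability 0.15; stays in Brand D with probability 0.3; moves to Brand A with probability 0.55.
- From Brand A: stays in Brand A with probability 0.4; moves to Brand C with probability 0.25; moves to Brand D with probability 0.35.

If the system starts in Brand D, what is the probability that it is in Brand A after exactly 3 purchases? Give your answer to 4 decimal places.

0.4286

Propagate the distribution vector 3 purchases from Brand D.
After 0 purchases: (0.0000, 1.0000, 0.0000)
After 1 purchase: (0.1500, 0.3000, 0.5500)
After 2 purchases: (0.2275, 0.3425, 0.4300)
After 3 purchases: (0.2271, 0.3443, 0.4286)
P(in Brand A after 3 purchases) = 0.4286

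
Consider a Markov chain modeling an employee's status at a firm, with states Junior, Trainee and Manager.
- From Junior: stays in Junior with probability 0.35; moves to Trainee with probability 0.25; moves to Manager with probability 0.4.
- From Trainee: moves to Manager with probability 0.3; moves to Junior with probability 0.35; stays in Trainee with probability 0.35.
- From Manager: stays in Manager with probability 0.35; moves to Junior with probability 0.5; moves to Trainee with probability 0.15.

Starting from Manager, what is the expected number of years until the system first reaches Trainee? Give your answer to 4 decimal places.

Let t(s) be the expected number of years to first reach Trainee from state s, with t(Trainee) = 0. Conditioning on the first year:
t(Junior) = 1 + 0.35·t(Junior) + 0.4·t(Manager)
t(Manager) = 1 + 0.5·t(Junior) + 0.35·t(Manager)
Solving: t(Junior) = 4.7191, t(Manager) = 5.1685.
Expected years from Manager to Trainee: 5.1685.

5.1685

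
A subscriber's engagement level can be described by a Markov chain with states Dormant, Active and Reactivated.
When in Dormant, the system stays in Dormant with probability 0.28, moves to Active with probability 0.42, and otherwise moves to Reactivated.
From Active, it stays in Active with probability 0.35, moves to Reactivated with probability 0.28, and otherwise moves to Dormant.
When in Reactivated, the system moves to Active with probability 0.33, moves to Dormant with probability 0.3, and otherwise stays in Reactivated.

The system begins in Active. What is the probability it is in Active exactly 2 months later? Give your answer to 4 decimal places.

Sum over the intermediate state after 1 month:
P = P(Active→Dormant)·P(Dormant→Active) + P(Active→Active)·P(Active→Active) + P(Active→Reactivated)·P(Reactivated→Active)
  = 0.37×0.42 + 0.35×0.35 + 0.28×0.33
  = 0.1554 + 0.1225 + 0.0924 = 0.3703

0.3703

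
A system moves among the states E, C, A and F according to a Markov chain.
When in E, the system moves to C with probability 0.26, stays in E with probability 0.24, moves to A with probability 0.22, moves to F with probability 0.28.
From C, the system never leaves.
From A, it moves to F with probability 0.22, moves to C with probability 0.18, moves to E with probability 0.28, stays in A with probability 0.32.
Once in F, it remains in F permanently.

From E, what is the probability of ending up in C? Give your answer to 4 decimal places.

0.4754

Let h(s) be the probability of absorption at C starting from transient state s. Then h(C) = 1 and h(F) = 0. By first-step analysis:
h(E) = 0.24·h(E) + 0.26·1 + 0.22·h(A) + 0.28·0
h(A) = 0.28·h(E) + 0.18·1 + 0.32·h(A) + 0.22·0
Solving: h(E) = 0.4754, h(A) = 0.4605.
Starting from E, the probability is 0.4754.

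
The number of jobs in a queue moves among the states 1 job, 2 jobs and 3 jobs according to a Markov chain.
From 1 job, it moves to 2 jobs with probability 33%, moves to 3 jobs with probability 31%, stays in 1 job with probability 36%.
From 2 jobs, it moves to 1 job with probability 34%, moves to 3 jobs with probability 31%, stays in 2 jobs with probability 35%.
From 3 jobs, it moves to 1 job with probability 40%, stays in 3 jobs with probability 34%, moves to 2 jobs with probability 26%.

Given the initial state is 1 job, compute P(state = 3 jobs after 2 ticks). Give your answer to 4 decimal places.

0.3193

Sum over the intermediate state after 1 tick:
P = P(1 job→1 job)·P(1 job→3 jobs) + P(1 job→2 jobs)·P(2 jobs→3 jobs) + P(1 job→3 jobs)·P(3 jobs→3 jobs)
  = 0.36×0.31 + 0.33×0.31 + 0.31×0.34
  = 0.1116 + 0.1023 + 0.1054 = 0.3193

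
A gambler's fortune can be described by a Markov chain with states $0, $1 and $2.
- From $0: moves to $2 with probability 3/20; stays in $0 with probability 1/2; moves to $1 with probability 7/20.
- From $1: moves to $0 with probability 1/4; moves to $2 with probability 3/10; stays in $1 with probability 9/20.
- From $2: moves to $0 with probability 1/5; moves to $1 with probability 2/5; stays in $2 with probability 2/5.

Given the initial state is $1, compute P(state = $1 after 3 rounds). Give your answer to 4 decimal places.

0.4056

Propagate the distribution vector 3 rounds from $1.
After 0 rounds: (0.0000, 1.0000, 0.0000)
After 1 round: (0.2500, 0.4500, 0.3000)
After 2 rounds: (0.2975, 0.4100, 0.2925)
After 3 rounds: (0.3098, 0.4056, 0.2846)
P(in $1 after 3 rounds) = 0.4056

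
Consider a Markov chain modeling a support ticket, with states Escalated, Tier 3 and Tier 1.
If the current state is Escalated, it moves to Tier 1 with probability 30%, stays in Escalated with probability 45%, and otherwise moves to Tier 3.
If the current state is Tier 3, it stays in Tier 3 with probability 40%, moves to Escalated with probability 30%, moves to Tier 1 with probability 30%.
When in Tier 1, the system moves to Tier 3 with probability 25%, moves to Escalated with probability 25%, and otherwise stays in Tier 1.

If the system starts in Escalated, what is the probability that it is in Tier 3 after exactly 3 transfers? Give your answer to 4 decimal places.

0.2931

Propagate the distribution vector 3 transfers from Escalated.
After 0 transfers: (1.0000, 0.0000, 0.0000)
After 1 transfer: (0.4500, 0.2500, 0.3000)
After 2 transfers: (0.3525, 0.2875, 0.3600)
After 3 transfers: (0.3349, 0.2931, 0.3720)
P(in Tier 3 after 3 transfers) = 0.2931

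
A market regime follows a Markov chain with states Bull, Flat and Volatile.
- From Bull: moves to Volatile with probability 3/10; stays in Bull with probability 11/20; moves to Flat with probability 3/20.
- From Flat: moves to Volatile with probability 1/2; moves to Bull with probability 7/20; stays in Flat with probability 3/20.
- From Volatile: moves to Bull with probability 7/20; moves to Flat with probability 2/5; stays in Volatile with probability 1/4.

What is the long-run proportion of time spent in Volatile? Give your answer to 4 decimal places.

Let the stationary distribution be π with π = πP and π_1 + π_2 + π_3 = 1.
π_1 = 0.55·π_1 + 0.35·π_2 + 0.35·π_3
π_2 = 0.15·π_1 + 0.15·π_2 + 0.4·π_3
Solving with the normalization constraint gives π = (0.4375, 0.2325, 0.3300).
So the stationary probability of Volatile is 0.3300.

0.3300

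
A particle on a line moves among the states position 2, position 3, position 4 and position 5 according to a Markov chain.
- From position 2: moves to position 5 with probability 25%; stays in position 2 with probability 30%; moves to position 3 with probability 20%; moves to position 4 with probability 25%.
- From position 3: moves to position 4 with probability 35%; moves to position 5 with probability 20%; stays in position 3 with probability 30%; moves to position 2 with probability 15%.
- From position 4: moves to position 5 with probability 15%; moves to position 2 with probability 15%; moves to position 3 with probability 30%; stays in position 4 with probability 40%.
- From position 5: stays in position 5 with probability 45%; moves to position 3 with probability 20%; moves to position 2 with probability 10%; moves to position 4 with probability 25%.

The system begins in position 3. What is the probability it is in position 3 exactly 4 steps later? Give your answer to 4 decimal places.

0.2586

Propagate the distribution vector 4 steps from position 3.
After 0 steps: (0.0000, 1.0000, 0.0000, 0.0000)
After 1 step: (0.1500, 0.3000, 0.3500, 0.2000)
After 2 steps: (0.1625, 0.2650, 0.3325, 0.2400)
After 3 steps: (0.1624, 0.2598, 0.3264, 0.2515)
After 4 steps: (0.1618, 0.2586, 0.3249, 0.2547)
P(in position 3 after 4 steps) = 0.2586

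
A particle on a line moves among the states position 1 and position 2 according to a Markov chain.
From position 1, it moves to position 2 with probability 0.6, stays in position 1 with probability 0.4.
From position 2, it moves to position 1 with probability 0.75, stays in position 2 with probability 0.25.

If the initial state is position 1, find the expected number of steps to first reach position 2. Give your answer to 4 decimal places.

Let t(s) be the expected number of steps to first reach position 2 from state s, with t(position 2) = 0. Conditioning on the first step:
t(position 1) = 1 + 0.4·t(position 1)
Solving: t(position 1) = 1.6667.
Expected steps from position 1 to position 2: 1.6667.

1.6667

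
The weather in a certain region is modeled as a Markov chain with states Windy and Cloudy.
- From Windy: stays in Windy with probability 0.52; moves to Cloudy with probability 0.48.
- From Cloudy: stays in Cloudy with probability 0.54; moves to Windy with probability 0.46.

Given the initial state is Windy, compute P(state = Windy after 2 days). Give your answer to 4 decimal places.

0.4912

Sum over the intermediate state after 1 day:
P = P(Windy→Windy)·P(Windy→Windy) + P(Windy→Cloudy)·P(Cloudy→Windy)
  = 0.52×0.52 + 0.48×0.46
  = 0.2704 + 0.2208 = 0.4912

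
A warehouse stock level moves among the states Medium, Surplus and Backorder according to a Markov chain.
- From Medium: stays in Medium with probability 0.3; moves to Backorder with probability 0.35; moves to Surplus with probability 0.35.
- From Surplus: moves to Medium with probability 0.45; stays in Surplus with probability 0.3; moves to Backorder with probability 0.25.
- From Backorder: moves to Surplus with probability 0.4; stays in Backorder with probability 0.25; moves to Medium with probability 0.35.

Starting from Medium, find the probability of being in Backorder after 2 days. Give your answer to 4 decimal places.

0.2800

Sum over the intermediate state after 1 day:
P = P(Medium→Medium)·P(Medium→Backorder) + P(Medium→Surplus)·P(Surplus→Backorder) + P(Medium→Backorder)·P(Backorder→Backorder)
  = 0.3×0.35 + 0.35×0.25 + 0.35×0.25
  = 0.1050 + 0.0875 + 0.0875 = 0.2800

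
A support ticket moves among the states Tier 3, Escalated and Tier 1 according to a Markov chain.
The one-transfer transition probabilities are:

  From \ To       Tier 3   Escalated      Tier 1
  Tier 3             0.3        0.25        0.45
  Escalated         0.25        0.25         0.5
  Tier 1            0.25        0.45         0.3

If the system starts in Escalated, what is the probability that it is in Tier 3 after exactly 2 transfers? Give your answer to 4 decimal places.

Sum over the intermediate state after 1 transfer:
P = P(Escalated→Tier 3)·P(Tier 3→Tier 3) + P(Escalated→Escalated)·P(Escalated→Tier 3) + P(Escalated→Tier 1)·P(Tier 1→Tier 3)
  = 0.25×0.3 + 0.25×0.25 + 0.5×0.25
  = 0.0750 + 0.0625 + 0.1250 = 0.2625

0.2625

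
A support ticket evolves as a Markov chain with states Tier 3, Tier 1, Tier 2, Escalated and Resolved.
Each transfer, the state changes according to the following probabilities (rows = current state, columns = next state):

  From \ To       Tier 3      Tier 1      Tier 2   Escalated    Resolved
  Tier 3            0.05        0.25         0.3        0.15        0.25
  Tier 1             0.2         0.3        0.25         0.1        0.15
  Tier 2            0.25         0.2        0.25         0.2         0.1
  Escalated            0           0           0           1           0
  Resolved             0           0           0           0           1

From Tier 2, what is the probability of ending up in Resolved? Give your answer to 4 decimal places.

Let h(s) be the probability of absorption at Resolved starting from transient state s. Then h(Resolved) = 1 and h(Escalated) = 0. By first-step analysis:
h(Tier 3) = 0.05·h(Tier 3) + 0.25·h(Tier 1) + 0.3·h(Tier 2) + 0.15·0 + 0.25·1
h(Tier 1) = 0.2·h(Tier 3) + 0.3·h(Tier 1) + 0.25·h(Tier 2) + 0.1·0 + 0.15·1
h(Tier 2) = 0.25·h(Tier 3) + 0.2·h(Tier 1) + 0.25·h(Tier 2) + 0.2·0 + 0.1·1
Solving: h(Tier 3) = 0.5489, h(Tier 1) = 0.5350, h(Tier 2) = 0.4590.
Starting from Tier 2, the probability is 0.4590.

0.4590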